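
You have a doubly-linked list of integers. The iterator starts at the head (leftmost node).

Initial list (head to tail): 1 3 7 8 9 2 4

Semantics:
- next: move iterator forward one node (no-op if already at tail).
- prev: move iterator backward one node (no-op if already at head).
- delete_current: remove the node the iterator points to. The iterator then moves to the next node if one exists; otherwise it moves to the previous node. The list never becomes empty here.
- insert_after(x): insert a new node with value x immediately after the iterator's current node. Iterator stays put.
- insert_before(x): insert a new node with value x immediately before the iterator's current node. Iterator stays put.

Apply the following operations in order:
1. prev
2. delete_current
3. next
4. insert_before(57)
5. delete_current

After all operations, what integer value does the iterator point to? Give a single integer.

Answer: 8

Derivation:
After 1 (prev): list=[1, 3, 7, 8, 9, 2, 4] cursor@1
After 2 (delete_current): list=[3, 7, 8, 9, 2, 4] cursor@3
After 3 (next): list=[3, 7, 8, 9, 2, 4] cursor@7
After 4 (insert_before(57)): list=[3, 57, 7, 8, 9, 2, 4] cursor@7
After 5 (delete_current): list=[3, 57, 8, 9, 2, 4] cursor@8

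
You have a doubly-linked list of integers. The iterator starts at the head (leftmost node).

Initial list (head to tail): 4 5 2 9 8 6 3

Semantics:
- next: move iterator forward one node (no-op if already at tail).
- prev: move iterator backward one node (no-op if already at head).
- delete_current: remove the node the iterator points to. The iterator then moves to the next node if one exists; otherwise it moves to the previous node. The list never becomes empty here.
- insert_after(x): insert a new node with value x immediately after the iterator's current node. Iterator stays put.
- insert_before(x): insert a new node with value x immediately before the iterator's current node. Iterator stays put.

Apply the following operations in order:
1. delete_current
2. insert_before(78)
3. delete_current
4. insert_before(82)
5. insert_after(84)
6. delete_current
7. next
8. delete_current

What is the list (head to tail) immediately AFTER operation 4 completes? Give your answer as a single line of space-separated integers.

After 1 (delete_current): list=[5, 2, 9, 8, 6, 3] cursor@5
After 2 (insert_before(78)): list=[78, 5, 2, 9, 8, 6, 3] cursor@5
After 3 (delete_current): list=[78, 2, 9, 8, 6, 3] cursor@2
After 4 (insert_before(82)): list=[78, 82, 2, 9, 8, 6, 3] cursor@2

Answer: 78 82 2 9 8 6 3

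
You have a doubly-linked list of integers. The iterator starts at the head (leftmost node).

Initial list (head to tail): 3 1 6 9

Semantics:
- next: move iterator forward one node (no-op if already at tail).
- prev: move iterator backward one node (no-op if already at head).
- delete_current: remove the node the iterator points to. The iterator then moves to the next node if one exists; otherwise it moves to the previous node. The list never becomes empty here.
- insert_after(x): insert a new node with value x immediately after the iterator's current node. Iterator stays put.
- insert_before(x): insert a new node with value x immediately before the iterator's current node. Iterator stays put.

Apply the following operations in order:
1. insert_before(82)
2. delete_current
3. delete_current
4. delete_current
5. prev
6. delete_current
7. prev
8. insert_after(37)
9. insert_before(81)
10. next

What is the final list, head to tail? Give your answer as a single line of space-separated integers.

Answer: 81 9 37

Derivation:
After 1 (insert_before(82)): list=[82, 3, 1, 6, 9] cursor@3
After 2 (delete_current): list=[82, 1, 6, 9] cursor@1
After 3 (delete_current): list=[82, 6, 9] cursor@6
After 4 (delete_current): list=[82, 9] cursor@9
After 5 (prev): list=[82, 9] cursor@82
After 6 (delete_current): list=[9] cursor@9
After 7 (prev): list=[9] cursor@9
After 8 (insert_after(37)): list=[9, 37] cursor@9
After 9 (insert_before(81)): list=[81, 9, 37] cursor@9
After 10 (next): list=[81, 9, 37] cursor@37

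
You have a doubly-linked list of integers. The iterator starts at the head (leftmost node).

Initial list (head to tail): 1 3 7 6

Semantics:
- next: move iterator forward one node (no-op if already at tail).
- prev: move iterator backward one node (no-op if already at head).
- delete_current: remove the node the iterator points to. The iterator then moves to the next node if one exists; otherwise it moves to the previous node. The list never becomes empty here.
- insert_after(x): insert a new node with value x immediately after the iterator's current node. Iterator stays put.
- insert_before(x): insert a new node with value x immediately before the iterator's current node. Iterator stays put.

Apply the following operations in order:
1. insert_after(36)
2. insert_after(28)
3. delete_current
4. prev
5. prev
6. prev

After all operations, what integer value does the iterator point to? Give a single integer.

After 1 (insert_after(36)): list=[1, 36, 3, 7, 6] cursor@1
After 2 (insert_after(28)): list=[1, 28, 36, 3, 7, 6] cursor@1
After 3 (delete_current): list=[28, 36, 3, 7, 6] cursor@28
After 4 (prev): list=[28, 36, 3, 7, 6] cursor@28
After 5 (prev): list=[28, 36, 3, 7, 6] cursor@28
After 6 (prev): list=[28, 36, 3, 7, 6] cursor@28

Answer: 28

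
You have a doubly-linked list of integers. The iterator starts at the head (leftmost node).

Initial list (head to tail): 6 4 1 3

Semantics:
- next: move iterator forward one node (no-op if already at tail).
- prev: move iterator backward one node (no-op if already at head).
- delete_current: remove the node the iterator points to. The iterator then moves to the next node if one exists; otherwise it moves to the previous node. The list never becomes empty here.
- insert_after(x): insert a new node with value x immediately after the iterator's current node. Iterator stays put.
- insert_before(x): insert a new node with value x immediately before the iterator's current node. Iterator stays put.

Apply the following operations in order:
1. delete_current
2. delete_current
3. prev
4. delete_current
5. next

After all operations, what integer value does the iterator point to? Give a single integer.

Answer: 3

Derivation:
After 1 (delete_current): list=[4, 1, 3] cursor@4
After 2 (delete_current): list=[1, 3] cursor@1
After 3 (prev): list=[1, 3] cursor@1
After 4 (delete_current): list=[3] cursor@3
After 5 (next): list=[3] cursor@3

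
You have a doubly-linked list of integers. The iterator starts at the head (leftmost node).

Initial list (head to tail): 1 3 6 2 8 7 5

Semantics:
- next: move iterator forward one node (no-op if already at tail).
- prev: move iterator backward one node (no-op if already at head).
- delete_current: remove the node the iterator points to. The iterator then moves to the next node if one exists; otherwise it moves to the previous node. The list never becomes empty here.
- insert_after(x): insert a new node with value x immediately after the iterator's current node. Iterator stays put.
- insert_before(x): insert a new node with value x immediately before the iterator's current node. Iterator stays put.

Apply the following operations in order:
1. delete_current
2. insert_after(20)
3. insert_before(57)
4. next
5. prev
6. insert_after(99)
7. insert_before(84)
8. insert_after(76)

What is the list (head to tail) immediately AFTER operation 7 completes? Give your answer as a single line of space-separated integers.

Answer: 57 84 3 99 20 6 2 8 7 5

Derivation:
After 1 (delete_current): list=[3, 6, 2, 8, 7, 5] cursor@3
After 2 (insert_after(20)): list=[3, 20, 6, 2, 8, 7, 5] cursor@3
After 3 (insert_before(57)): list=[57, 3, 20, 6, 2, 8, 7, 5] cursor@3
After 4 (next): list=[57, 3, 20, 6, 2, 8, 7, 5] cursor@20
After 5 (prev): list=[57, 3, 20, 6, 2, 8, 7, 5] cursor@3
After 6 (insert_after(99)): list=[57, 3, 99, 20, 6, 2, 8, 7, 5] cursor@3
After 7 (insert_before(84)): list=[57, 84, 3, 99, 20, 6, 2, 8, 7, 5] cursor@3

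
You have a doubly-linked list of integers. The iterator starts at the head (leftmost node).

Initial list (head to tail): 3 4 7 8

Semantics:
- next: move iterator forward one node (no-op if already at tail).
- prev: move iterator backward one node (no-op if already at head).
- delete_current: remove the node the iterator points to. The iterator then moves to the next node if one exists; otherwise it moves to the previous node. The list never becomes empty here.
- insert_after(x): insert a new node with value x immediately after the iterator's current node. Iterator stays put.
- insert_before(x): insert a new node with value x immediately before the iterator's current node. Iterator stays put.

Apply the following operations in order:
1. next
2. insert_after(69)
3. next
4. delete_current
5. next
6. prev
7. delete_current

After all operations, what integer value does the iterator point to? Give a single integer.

After 1 (next): list=[3, 4, 7, 8] cursor@4
After 2 (insert_after(69)): list=[3, 4, 69, 7, 8] cursor@4
After 3 (next): list=[3, 4, 69, 7, 8] cursor@69
After 4 (delete_current): list=[3, 4, 7, 8] cursor@7
After 5 (next): list=[3, 4, 7, 8] cursor@8
After 6 (prev): list=[3, 4, 7, 8] cursor@7
After 7 (delete_current): list=[3, 4, 8] cursor@8

Answer: 8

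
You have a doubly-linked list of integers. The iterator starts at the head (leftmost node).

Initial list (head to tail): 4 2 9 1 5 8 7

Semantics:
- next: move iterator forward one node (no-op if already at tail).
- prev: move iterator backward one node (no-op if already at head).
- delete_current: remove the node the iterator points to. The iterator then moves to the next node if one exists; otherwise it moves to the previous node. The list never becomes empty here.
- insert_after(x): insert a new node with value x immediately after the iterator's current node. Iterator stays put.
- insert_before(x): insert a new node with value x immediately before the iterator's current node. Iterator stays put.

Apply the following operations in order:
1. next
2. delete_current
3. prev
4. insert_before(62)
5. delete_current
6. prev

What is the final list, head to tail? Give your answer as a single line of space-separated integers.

Answer: 62 9 1 5 8 7

Derivation:
After 1 (next): list=[4, 2, 9, 1, 5, 8, 7] cursor@2
After 2 (delete_current): list=[4, 9, 1, 5, 8, 7] cursor@9
After 3 (prev): list=[4, 9, 1, 5, 8, 7] cursor@4
After 4 (insert_before(62)): list=[62, 4, 9, 1, 5, 8, 7] cursor@4
After 5 (delete_current): list=[62, 9, 1, 5, 8, 7] cursor@9
After 6 (prev): list=[62, 9, 1, 5, 8, 7] cursor@62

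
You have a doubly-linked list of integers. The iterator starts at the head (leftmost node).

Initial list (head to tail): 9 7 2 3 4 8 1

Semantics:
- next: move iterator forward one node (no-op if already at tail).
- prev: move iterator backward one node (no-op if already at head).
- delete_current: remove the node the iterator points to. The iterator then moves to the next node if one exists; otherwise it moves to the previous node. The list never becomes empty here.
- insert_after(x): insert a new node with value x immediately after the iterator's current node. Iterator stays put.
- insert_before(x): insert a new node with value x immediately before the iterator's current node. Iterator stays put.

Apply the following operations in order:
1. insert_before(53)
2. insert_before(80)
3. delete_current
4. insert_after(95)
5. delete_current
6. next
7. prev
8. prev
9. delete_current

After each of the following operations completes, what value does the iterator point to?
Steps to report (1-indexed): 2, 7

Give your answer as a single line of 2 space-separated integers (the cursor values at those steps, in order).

Answer: 9 95

Derivation:
After 1 (insert_before(53)): list=[53, 9, 7, 2, 3, 4, 8, 1] cursor@9
After 2 (insert_before(80)): list=[53, 80, 9, 7, 2, 3, 4, 8, 1] cursor@9
After 3 (delete_current): list=[53, 80, 7, 2, 3, 4, 8, 1] cursor@7
After 4 (insert_after(95)): list=[53, 80, 7, 95, 2, 3, 4, 8, 1] cursor@7
After 5 (delete_current): list=[53, 80, 95, 2, 3, 4, 8, 1] cursor@95
After 6 (next): list=[53, 80, 95, 2, 3, 4, 8, 1] cursor@2
After 7 (prev): list=[53, 80, 95, 2, 3, 4, 8, 1] cursor@95
After 8 (prev): list=[53, 80, 95, 2, 3, 4, 8, 1] cursor@80
After 9 (delete_current): list=[53, 95, 2, 3, 4, 8, 1] cursor@95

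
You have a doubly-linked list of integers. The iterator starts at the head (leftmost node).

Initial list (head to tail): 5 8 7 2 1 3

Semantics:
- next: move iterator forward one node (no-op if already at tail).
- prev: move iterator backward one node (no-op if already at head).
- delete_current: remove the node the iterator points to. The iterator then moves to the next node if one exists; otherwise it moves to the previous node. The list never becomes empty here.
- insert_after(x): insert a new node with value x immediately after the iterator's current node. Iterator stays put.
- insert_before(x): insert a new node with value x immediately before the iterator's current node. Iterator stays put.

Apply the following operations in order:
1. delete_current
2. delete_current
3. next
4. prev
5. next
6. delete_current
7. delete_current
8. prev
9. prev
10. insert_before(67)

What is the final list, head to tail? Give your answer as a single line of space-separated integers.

Answer: 67 7 3

Derivation:
After 1 (delete_current): list=[8, 7, 2, 1, 3] cursor@8
After 2 (delete_current): list=[7, 2, 1, 3] cursor@7
After 3 (next): list=[7, 2, 1, 3] cursor@2
After 4 (prev): list=[7, 2, 1, 3] cursor@7
After 5 (next): list=[7, 2, 1, 3] cursor@2
After 6 (delete_current): list=[7, 1, 3] cursor@1
After 7 (delete_current): list=[7, 3] cursor@3
After 8 (prev): list=[7, 3] cursor@7
After 9 (prev): list=[7, 3] cursor@7
After 10 (insert_before(67)): list=[67, 7, 3] cursor@7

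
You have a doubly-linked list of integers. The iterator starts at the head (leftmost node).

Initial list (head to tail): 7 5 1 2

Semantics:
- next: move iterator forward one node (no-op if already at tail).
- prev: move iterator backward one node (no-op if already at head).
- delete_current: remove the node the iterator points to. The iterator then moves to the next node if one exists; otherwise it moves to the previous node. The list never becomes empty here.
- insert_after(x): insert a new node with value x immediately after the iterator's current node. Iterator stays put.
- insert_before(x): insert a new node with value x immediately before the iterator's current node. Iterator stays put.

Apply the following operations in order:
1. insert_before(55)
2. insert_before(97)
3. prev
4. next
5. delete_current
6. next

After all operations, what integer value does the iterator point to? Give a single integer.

After 1 (insert_before(55)): list=[55, 7, 5, 1, 2] cursor@7
After 2 (insert_before(97)): list=[55, 97, 7, 5, 1, 2] cursor@7
After 3 (prev): list=[55, 97, 7, 5, 1, 2] cursor@97
After 4 (next): list=[55, 97, 7, 5, 1, 2] cursor@7
After 5 (delete_current): list=[55, 97, 5, 1, 2] cursor@5
After 6 (next): list=[55, 97, 5, 1, 2] cursor@1

Answer: 1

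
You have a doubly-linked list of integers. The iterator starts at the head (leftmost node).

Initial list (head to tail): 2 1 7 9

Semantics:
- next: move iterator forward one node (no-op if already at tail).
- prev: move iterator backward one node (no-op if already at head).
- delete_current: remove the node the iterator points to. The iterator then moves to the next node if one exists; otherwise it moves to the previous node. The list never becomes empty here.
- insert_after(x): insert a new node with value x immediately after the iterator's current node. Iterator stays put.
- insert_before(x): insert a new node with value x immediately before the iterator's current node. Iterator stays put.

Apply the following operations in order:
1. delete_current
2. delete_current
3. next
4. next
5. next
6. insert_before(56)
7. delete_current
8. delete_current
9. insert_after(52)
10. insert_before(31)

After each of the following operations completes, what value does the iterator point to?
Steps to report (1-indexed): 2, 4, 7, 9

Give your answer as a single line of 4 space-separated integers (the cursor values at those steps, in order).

After 1 (delete_current): list=[1, 7, 9] cursor@1
After 2 (delete_current): list=[7, 9] cursor@7
After 3 (next): list=[7, 9] cursor@9
After 4 (next): list=[7, 9] cursor@9
After 5 (next): list=[7, 9] cursor@9
After 6 (insert_before(56)): list=[7, 56, 9] cursor@9
After 7 (delete_current): list=[7, 56] cursor@56
After 8 (delete_current): list=[7] cursor@7
After 9 (insert_after(52)): list=[7, 52] cursor@7
After 10 (insert_before(31)): list=[31, 7, 52] cursor@7

Answer: 7 9 56 7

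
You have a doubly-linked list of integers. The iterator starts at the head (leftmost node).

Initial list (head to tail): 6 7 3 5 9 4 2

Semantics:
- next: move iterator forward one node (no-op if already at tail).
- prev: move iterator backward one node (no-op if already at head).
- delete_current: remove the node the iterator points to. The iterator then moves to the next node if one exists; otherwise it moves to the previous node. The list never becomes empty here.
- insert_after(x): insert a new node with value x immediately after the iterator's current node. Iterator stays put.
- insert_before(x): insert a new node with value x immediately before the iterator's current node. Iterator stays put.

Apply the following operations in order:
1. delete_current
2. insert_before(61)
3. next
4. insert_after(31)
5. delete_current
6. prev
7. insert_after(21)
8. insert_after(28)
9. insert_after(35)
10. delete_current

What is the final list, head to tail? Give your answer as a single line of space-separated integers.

After 1 (delete_current): list=[7, 3, 5, 9, 4, 2] cursor@7
After 2 (insert_before(61)): list=[61, 7, 3, 5, 9, 4, 2] cursor@7
After 3 (next): list=[61, 7, 3, 5, 9, 4, 2] cursor@3
After 4 (insert_after(31)): list=[61, 7, 3, 31, 5, 9, 4, 2] cursor@3
After 5 (delete_current): list=[61, 7, 31, 5, 9, 4, 2] cursor@31
After 6 (prev): list=[61, 7, 31, 5, 9, 4, 2] cursor@7
After 7 (insert_after(21)): list=[61, 7, 21, 31, 5, 9, 4, 2] cursor@7
After 8 (insert_after(28)): list=[61, 7, 28, 21, 31, 5, 9, 4, 2] cursor@7
After 9 (insert_after(35)): list=[61, 7, 35, 28, 21, 31, 5, 9, 4, 2] cursor@7
After 10 (delete_current): list=[61, 35, 28, 21, 31, 5, 9, 4, 2] cursor@35

Answer: 61 35 28 21 31 5 9 4 2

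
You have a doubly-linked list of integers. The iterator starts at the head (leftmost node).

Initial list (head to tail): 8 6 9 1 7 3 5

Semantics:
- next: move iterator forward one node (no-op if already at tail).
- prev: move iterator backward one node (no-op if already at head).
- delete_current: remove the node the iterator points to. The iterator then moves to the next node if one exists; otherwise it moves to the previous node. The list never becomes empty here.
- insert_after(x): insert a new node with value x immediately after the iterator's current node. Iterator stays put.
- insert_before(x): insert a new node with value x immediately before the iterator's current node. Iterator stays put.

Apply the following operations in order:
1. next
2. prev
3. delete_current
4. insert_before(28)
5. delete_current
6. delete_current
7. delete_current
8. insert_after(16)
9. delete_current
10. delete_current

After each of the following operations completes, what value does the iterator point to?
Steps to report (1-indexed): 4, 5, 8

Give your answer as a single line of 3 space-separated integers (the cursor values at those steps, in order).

Answer: 6 9 7

Derivation:
After 1 (next): list=[8, 6, 9, 1, 7, 3, 5] cursor@6
After 2 (prev): list=[8, 6, 9, 1, 7, 3, 5] cursor@8
After 3 (delete_current): list=[6, 9, 1, 7, 3, 5] cursor@6
After 4 (insert_before(28)): list=[28, 6, 9, 1, 7, 3, 5] cursor@6
After 5 (delete_current): list=[28, 9, 1, 7, 3, 5] cursor@9
After 6 (delete_current): list=[28, 1, 7, 3, 5] cursor@1
After 7 (delete_current): list=[28, 7, 3, 5] cursor@7
After 8 (insert_after(16)): list=[28, 7, 16, 3, 5] cursor@7
After 9 (delete_current): list=[28, 16, 3, 5] cursor@16
After 10 (delete_current): list=[28, 3, 5] cursor@3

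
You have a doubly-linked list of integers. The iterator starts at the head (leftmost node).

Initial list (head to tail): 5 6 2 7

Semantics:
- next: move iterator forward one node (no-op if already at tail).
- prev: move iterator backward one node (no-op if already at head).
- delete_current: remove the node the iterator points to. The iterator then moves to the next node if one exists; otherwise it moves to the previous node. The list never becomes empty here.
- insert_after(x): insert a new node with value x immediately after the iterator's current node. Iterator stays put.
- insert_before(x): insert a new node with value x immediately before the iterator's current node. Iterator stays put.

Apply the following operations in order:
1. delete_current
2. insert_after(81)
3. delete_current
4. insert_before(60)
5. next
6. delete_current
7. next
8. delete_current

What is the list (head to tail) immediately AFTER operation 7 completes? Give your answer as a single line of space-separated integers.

Answer: 60 81 7

Derivation:
After 1 (delete_current): list=[6, 2, 7] cursor@6
After 2 (insert_after(81)): list=[6, 81, 2, 7] cursor@6
After 3 (delete_current): list=[81, 2, 7] cursor@81
After 4 (insert_before(60)): list=[60, 81, 2, 7] cursor@81
After 5 (next): list=[60, 81, 2, 7] cursor@2
After 6 (delete_current): list=[60, 81, 7] cursor@7
After 7 (next): list=[60, 81, 7] cursor@7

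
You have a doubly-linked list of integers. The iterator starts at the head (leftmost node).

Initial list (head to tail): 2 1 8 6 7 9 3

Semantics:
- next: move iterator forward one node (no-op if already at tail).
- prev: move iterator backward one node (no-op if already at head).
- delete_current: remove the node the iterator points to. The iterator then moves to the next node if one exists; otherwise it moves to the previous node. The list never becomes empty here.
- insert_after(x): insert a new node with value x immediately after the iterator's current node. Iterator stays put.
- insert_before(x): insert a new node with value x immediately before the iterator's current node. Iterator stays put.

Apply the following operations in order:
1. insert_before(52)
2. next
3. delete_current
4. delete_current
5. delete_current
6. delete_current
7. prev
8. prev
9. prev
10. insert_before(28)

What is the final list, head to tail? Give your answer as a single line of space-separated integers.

After 1 (insert_before(52)): list=[52, 2, 1, 8, 6, 7, 9, 3] cursor@2
After 2 (next): list=[52, 2, 1, 8, 6, 7, 9, 3] cursor@1
After 3 (delete_current): list=[52, 2, 8, 6, 7, 9, 3] cursor@8
After 4 (delete_current): list=[52, 2, 6, 7, 9, 3] cursor@6
After 5 (delete_current): list=[52, 2, 7, 9, 3] cursor@7
After 6 (delete_current): list=[52, 2, 9, 3] cursor@9
After 7 (prev): list=[52, 2, 9, 3] cursor@2
After 8 (prev): list=[52, 2, 9, 3] cursor@52
After 9 (prev): list=[52, 2, 9, 3] cursor@52
After 10 (insert_before(28)): list=[28, 52, 2, 9, 3] cursor@52

Answer: 28 52 2 9 3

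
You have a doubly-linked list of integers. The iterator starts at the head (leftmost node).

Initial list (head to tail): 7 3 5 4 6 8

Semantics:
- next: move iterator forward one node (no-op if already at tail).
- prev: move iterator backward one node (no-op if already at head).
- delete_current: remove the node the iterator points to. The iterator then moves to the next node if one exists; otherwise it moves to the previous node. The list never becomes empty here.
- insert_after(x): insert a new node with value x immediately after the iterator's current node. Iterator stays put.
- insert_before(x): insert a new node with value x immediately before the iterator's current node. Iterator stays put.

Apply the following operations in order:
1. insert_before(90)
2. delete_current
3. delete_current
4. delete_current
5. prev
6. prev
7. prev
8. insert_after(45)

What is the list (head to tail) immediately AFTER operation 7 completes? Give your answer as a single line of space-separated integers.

Answer: 90 4 6 8

Derivation:
After 1 (insert_before(90)): list=[90, 7, 3, 5, 4, 6, 8] cursor@7
After 2 (delete_current): list=[90, 3, 5, 4, 6, 8] cursor@3
After 3 (delete_current): list=[90, 5, 4, 6, 8] cursor@5
After 4 (delete_current): list=[90, 4, 6, 8] cursor@4
After 5 (prev): list=[90, 4, 6, 8] cursor@90
After 6 (prev): list=[90, 4, 6, 8] cursor@90
After 7 (prev): list=[90, 4, 6, 8] cursor@90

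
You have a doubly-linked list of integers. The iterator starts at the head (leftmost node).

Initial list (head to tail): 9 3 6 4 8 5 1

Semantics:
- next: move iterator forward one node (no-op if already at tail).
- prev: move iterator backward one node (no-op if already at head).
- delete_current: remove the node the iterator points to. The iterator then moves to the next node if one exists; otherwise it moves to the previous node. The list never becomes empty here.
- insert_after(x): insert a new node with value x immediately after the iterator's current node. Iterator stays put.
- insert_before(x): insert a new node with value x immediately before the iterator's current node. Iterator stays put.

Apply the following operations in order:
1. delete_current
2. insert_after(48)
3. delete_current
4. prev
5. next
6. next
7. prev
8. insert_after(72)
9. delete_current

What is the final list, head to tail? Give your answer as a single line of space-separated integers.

After 1 (delete_current): list=[3, 6, 4, 8, 5, 1] cursor@3
After 2 (insert_after(48)): list=[3, 48, 6, 4, 8, 5, 1] cursor@3
After 3 (delete_current): list=[48, 6, 4, 8, 5, 1] cursor@48
After 4 (prev): list=[48, 6, 4, 8, 5, 1] cursor@48
After 5 (next): list=[48, 6, 4, 8, 5, 1] cursor@6
After 6 (next): list=[48, 6, 4, 8, 5, 1] cursor@4
After 7 (prev): list=[48, 6, 4, 8, 5, 1] cursor@6
After 8 (insert_after(72)): list=[48, 6, 72, 4, 8, 5, 1] cursor@6
After 9 (delete_current): list=[48, 72, 4, 8, 5, 1] cursor@72

Answer: 48 72 4 8 5 1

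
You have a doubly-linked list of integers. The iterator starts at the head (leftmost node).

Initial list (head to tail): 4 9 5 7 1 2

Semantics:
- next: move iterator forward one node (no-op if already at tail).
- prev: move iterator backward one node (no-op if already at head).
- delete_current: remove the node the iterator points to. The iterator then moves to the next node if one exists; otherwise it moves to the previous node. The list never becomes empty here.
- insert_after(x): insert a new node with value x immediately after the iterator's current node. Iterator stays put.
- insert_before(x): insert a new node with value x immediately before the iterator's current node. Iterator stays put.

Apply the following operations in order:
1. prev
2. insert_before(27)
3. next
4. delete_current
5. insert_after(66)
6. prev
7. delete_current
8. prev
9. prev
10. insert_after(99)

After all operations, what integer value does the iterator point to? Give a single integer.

After 1 (prev): list=[4, 9, 5, 7, 1, 2] cursor@4
After 2 (insert_before(27)): list=[27, 4, 9, 5, 7, 1, 2] cursor@4
After 3 (next): list=[27, 4, 9, 5, 7, 1, 2] cursor@9
After 4 (delete_current): list=[27, 4, 5, 7, 1, 2] cursor@5
After 5 (insert_after(66)): list=[27, 4, 5, 66, 7, 1, 2] cursor@5
After 6 (prev): list=[27, 4, 5, 66, 7, 1, 2] cursor@4
After 7 (delete_current): list=[27, 5, 66, 7, 1, 2] cursor@5
After 8 (prev): list=[27, 5, 66, 7, 1, 2] cursor@27
After 9 (prev): list=[27, 5, 66, 7, 1, 2] cursor@27
After 10 (insert_after(99)): list=[27, 99, 5, 66, 7, 1, 2] cursor@27

Answer: 27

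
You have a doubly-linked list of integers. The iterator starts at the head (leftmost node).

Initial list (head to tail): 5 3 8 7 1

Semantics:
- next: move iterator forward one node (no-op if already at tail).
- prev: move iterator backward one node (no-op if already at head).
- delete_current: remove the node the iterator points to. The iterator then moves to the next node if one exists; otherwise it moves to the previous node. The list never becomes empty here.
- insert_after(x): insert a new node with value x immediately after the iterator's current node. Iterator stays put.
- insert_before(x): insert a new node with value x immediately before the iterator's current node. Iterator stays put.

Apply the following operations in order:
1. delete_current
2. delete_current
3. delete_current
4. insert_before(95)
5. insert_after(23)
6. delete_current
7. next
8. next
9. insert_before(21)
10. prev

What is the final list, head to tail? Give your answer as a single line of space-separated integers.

Answer: 95 23 21 1

Derivation:
After 1 (delete_current): list=[3, 8, 7, 1] cursor@3
After 2 (delete_current): list=[8, 7, 1] cursor@8
After 3 (delete_current): list=[7, 1] cursor@7
After 4 (insert_before(95)): list=[95, 7, 1] cursor@7
After 5 (insert_after(23)): list=[95, 7, 23, 1] cursor@7
After 6 (delete_current): list=[95, 23, 1] cursor@23
After 7 (next): list=[95, 23, 1] cursor@1
After 8 (next): list=[95, 23, 1] cursor@1
After 9 (insert_before(21)): list=[95, 23, 21, 1] cursor@1
After 10 (prev): list=[95, 23, 21, 1] cursor@21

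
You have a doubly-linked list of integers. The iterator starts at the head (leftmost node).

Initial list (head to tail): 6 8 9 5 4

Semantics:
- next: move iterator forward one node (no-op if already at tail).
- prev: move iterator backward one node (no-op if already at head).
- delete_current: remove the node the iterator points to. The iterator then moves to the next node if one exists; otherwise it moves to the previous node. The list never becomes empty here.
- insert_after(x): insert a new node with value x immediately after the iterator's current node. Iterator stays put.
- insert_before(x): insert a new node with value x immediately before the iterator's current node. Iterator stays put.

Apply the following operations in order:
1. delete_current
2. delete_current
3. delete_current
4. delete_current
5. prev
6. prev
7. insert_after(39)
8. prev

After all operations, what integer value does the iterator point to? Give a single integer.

After 1 (delete_current): list=[8, 9, 5, 4] cursor@8
After 2 (delete_current): list=[9, 5, 4] cursor@9
After 3 (delete_current): list=[5, 4] cursor@5
After 4 (delete_current): list=[4] cursor@4
After 5 (prev): list=[4] cursor@4
After 6 (prev): list=[4] cursor@4
After 7 (insert_after(39)): list=[4, 39] cursor@4
After 8 (prev): list=[4, 39] cursor@4

Answer: 4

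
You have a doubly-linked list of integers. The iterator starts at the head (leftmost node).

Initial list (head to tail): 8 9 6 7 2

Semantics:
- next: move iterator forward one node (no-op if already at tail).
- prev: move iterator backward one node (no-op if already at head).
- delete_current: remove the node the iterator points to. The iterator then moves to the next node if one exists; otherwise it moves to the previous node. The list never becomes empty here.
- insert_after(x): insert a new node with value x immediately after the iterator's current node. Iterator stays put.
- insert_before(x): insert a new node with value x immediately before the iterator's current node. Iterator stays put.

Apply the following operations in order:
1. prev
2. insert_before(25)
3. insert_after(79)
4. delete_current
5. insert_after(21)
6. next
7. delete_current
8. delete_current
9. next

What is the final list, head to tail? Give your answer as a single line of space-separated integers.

After 1 (prev): list=[8, 9, 6, 7, 2] cursor@8
After 2 (insert_before(25)): list=[25, 8, 9, 6, 7, 2] cursor@8
After 3 (insert_after(79)): list=[25, 8, 79, 9, 6, 7, 2] cursor@8
After 4 (delete_current): list=[25, 79, 9, 6, 7, 2] cursor@79
After 5 (insert_after(21)): list=[25, 79, 21, 9, 6, 7, 2] cursor@79
After 6 (next): list=[25, 79, 21, 9, 6, 7, 2] cursor@21
After 7 (delete_current): list=[25, 79, 9, 6, 7, 2] cursor@9
After 8 (delete_current): list=[25, 79, 6, 7, 2] cursor@6
After 9 (next): list=[25, 79, 6, 7, 2] cursor@7

Answer: 25 79 6 7 2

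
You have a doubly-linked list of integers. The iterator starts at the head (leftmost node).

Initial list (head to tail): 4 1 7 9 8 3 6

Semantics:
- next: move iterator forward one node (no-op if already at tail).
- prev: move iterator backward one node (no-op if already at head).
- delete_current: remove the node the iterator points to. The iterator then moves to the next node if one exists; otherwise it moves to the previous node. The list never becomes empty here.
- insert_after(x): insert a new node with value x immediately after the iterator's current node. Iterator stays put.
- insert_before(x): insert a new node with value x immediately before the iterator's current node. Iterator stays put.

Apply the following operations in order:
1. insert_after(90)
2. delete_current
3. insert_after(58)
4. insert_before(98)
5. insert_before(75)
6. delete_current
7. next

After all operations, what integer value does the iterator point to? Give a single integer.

Answer: 1

Derivation:
After 1 (insert_after(90)): list=[4, 90, 1, 7, 9, 8, 3, 6] cursor@4
After 2 (delete_current): list=[90, 1, 7, 9, 8, 3, 6] cursor@90
After 3 (insert_after(58)): list=[90, 58, 1, 7, 9, 8, 3, 6] cursor@90
After 4 (insert_before(98)): list=[98, 90, 58, 1, 7, 9, 8, 3, 6] cursor@90
After 5 (insert_before(75)): list=[98, 75, 90, 58, 1, 7, 9, 8, 3, 6] cursor@90
After 6 (delete_current): list=[98, 75, 58, 1, 7, 9, 8, 3, 6] cursor@58
After 7 (next): list=[98, 75, 58, 1, 7, 9, 8, 3, 6] cursor@1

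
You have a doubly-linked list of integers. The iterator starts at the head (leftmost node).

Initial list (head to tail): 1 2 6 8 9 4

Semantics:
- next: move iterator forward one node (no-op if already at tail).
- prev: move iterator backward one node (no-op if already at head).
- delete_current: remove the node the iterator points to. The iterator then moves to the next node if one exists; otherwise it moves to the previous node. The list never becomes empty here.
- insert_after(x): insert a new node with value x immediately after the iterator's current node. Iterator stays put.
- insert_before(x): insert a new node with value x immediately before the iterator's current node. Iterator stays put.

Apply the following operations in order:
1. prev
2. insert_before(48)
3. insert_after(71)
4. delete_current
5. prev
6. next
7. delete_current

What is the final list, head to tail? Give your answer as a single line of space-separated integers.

After 1 (prev): list=[1, 2, 6, 8, 9, 4] cursor@1
After 2 (insert_before(48)): list=[48, 1, 2, 6, 8, 9, 4] cursor@1
After 3 (insert_after(71)): list=[48, 1, 71, 2, 6, 8, 9, 4] cursor@1
After 4 (delete_current): list=[48, 71, 2, 6, 8, 9, 4] cursor@71
After 5 (prev): list=[48, 71, 2, 6, 8, 9, 4] cursor@48
After 6 (next): list=[48, 71, 2, 6, 8, 9, 4] cursor@71
After 7 (delete_current): list=[48, 2, 6, 8, 9, 4] cursor@2

Answer: 48 2 6 8 9 4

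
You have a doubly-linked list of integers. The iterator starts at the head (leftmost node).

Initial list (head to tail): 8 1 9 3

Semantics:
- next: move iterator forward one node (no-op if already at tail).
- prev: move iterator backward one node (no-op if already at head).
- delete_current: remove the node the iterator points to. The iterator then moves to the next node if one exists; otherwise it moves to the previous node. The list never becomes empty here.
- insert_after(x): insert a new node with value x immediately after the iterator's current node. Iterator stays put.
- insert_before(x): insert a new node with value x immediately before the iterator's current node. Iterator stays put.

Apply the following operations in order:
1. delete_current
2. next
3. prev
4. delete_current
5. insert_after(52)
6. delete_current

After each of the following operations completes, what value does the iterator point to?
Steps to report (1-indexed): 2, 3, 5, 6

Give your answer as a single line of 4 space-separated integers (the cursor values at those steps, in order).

Answer: 9 1 9 52

Derivation:
After 1 (delete_current): list=[1, 9, 3] cursor@1
After 2 (next): list=[1, 9, 3] cursor@9
After 3 (prev): list=[1, 9, 3] cursor@1
After 4 (delete_current): list=[9, 3] cursor@9
After 5 (insert_after(52)): list=[9, 52, 3] cursor@9
After 6 (delete_current): list=[52, 3] cursor@52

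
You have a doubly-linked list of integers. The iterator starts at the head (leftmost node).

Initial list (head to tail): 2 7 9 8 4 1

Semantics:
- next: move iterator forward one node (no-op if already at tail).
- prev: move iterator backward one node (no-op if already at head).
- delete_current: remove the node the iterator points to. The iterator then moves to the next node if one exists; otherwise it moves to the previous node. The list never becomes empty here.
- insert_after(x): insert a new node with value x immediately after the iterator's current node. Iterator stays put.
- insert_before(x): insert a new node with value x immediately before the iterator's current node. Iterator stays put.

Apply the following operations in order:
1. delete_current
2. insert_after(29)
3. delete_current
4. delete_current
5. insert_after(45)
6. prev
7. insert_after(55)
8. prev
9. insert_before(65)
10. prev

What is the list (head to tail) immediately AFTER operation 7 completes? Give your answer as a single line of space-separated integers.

After 1 (delete_current): list=[7, 9, 8, 4, 1] cursor@7
After 2 (insert_after(29)): list=[7, 29, 9, 8, 4, 1] cursor@7
After 3 (delete_current): list=[29, 9, 8, 4, 1] cursor@29
After 4 (delete_current): list=[9, 8, 4, 1] cursor@9
After 5 (insert_after(45)): list=[9, 45, 8, 4, 1] cursor@9
After 6 (prev): list=[9, 45, 8, 4, 1] cursor@9
After 7 (insert_after(55)): list=[9, 55, 45, 8, 4, 1] cursor@9

Answer: 9 55 45 8 4 1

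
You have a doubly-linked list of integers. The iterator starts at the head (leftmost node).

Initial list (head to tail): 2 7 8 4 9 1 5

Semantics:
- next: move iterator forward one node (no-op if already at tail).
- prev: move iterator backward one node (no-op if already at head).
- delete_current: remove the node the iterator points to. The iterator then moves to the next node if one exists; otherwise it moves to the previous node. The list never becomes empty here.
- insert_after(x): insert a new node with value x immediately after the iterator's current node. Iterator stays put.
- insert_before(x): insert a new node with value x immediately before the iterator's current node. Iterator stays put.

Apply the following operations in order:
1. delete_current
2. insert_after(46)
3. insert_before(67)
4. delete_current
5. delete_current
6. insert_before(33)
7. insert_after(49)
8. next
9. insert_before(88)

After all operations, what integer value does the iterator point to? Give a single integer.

After 1 (delete_current): list=[7, 8, 4, 9, 1, 5] cursor@7
After 2 (insert_after(46)): list=[7, 46, 8, 4, 9, 1, 5] cursor@7
After 3 (insert_before(67)): list=[67, 7, 46, 8, 4, 9, 1, 5] cursor@7
After 4 (delete_current): list=[67, 46, 8, 4, 9, 1, 5] cursor@46
After 5 (delete_current): list=[67, 8, 4, 9, 1, 5] cursor@8
After 6 (insert_before(33)): list=[67, 33, 8, 4, 9, 1, 5] cursor@8
After 7 (insert_after(49)): list=[67, 33, 8, 49, 4, 9, 1, 5] cursor@8
After 8 (next): list=[67, 33, 8, 49, 4, 9, 1, 5] cursor@49
After 9 (insert_before(88)): list=[67, 33, 8, 88, 49, 4, 9, 1, 5] cursor@49

Answer: 49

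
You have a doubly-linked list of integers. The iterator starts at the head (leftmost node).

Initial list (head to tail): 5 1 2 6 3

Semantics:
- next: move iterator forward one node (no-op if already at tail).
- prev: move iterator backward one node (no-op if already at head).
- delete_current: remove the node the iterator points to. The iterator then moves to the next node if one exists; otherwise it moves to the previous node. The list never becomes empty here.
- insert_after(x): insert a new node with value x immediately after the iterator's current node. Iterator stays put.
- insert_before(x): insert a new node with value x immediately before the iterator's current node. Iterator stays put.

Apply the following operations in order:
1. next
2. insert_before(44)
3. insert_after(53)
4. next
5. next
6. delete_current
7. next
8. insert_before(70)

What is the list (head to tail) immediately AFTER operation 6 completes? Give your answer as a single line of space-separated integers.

After 1 (next): list=[5, 1, 2, 6, 3] cursor@1
After 2 (insert_before(44)): list=[5, 44, 1, 2, 6, 3] cursor@1
After 3 (insert_after(53)): list=[5, 44, 1, 53, 2, 6, 3] cursor@1
After 4 (next): list=[5, 44, 1, 53, 2, 6, 3] cursor@53
After 5 (next): list=[5, 44, 1, 53, 2, 6, 3] cursor@2
After 6 (delete_current): list=[5, 44, 1, 53, 6, 3] cursor@6

Answer: 5 44 1 53 6 3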